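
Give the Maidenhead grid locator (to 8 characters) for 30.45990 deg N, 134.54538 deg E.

PM70gl50

Shift to the Maidenhead origin (180°W, 90°S): lon 314.54538, lat 120.45990.
Field: lon ⌊314.54538/20⌋ = 15 → P; lat ⌊120.45990/10⌋ = 12 → M.
Square: lon ⌊14.54538/2⌋ = 7; lat ⌊0.45990/1⌋ = 0.
Subsquare: lon ⌊0.54538/0.0833333⌋ = 6 → g; lat ⌊0.45990/0.0416667⌋ = 11 → l.
Extended square: lon ⌊0.04538/0.00833333⌋ = 5; lat ⌊0.00157/0.00416667⌋ = 0.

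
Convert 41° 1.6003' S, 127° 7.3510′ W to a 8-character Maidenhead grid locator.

CE68kx53

Add 180° to longitude and 90° to latitude: 52.87748, 48.97333.
Field (20°×10°, letters A–R): 52.87748/20 → 2 → C, 48.97333/10 → 4 → E; chars CE.
Square (2°×1°, digits 0–9): 12.87748/2 → 6, 8.97333/1 → 8; chars 68.
Subsquare (5′×2.5′, letters a–x): 0.87748/0.0833333 → 10 → k, 0.97333/0.0416667 → 23 → x; chars kx.
Extended square (30″×15″, digits 0–9): 0.04415/0.00833333 → 5, 0.01500/0.00416667 → 3; chars 53.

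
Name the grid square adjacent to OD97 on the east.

PD07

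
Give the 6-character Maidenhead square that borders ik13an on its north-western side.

Longitude subsquare a = 0; −1 → -1, wraps to 23 = x, carry into square.
Longitude square 1; −1 → 0.
Latitude subsquare n = 13; +1 → 14 = o.

IK03xo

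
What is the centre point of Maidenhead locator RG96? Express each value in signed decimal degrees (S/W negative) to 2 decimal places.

-23.50, 179.00

Field R=17, G=6: +17·20° lon, +6·10° lat → SW at lon 160°, lat -30°.
Square 9, 6: +9·2° lon, +6·1° lat → SW at lon 178°, lat -24°.
Cell spans 2° lon × 1° lat. Centre is SW corner plus half of each.
latitude -23.50, longitude 179.00.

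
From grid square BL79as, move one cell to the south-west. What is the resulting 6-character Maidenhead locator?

BL69xr

Longitude subsquare a = 0; −1 → -1, wraps to 23 = x, carry into square.
Longitude square 7; −1 → 6.
Latitude subsquare s = 18; −1 → 17 = r.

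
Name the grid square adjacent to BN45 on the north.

Latitude square 5; +1 → 6.
The longitude characters are unchanged.

BN46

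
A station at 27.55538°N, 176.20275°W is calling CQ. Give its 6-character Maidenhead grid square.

Offset from 180°W / 90°S: lon 3.7972°, lat 117.5554°.
Field: lon ⌊3.7972/20⌋ = 0 → A; lat ⌊117.5554/10⌋ = 11 → L.
Square: lon ⌊3.7972/2⌋ = 1; lat ⌊7.5554/1⌋ = 7.
Subsquare: lon ⌊1.7972/0.0833333⌋ = 21 → v; lat ⌊0.5554/0.0416667⌋ = 13 → n.

AL17vn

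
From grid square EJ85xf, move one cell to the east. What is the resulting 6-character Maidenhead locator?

EJ95af

Longitude subsquare x = 23; +1 → 24, wraps to 0 = a, carry into square.
Longitude square 8; +1 → 9.
The latitude characters are unchanged.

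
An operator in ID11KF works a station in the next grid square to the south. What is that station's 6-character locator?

Latitude subsquare f = 5; −1 → 4 = e.
The longitude characters are unchanged.

ID11ke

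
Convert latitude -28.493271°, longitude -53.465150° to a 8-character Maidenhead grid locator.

GG31gm41

Shift to the Maidenhead origin (180°W, 90°S): lon 126.53485, lat 61.50673.
Field (20°×10°, letters A–R): 126.53485/20 → 6 → G, 61.50673/10 → 6 → G; chars GG.
Square (2°×1°, digits 0–9): 6.53485/2 → 3, 1.50673/1 → 1; chars 31.
Subsquare (5′×2.5′, letters a–x): 0.53485/0.0833333 → 6 → g, 0.50673/0.0416667 → 12 → m; chars gm.
Extended square (30″×15″, digits 0–9): 0.03485/0.00833333 → 4, 0.00673/0.00416667 → 1; chars 41.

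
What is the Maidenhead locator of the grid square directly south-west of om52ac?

Longitude subsquare a = 0; −1 → -1, wraps to 23 = x, carry into square.
Longitude square 5; −1 → 4.
Latitude subsquare c = 2; −1 → 1 = b.

OM42xb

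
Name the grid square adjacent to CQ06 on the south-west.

BQ95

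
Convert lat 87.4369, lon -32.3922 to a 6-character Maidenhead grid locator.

HR37tk

Shift to the Maidenhead origin (180°W, 90°S): lon 147.6078, lat 177.4369.
Field (20°×10°, letters A–R): lon ⌊147.6078/20⌋ = 7 → H; lat ⌊177.4369/10⌋ = 17 → R.
Square (2°×1°, digits 0–9): lon ⌊7.6078/2⌋ = 3; lat ⌊7.4369/1⌋ = 7.
Subsquare (5′×2.5′, letters a–x): lon ⌊1.6078/0.0833333⌋ = 19 → t; lat ⌊0.4369/0.0416667⌋ = 10 → k.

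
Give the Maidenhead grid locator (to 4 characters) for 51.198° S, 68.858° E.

MD48

Add 180° to longitude and 90° to latitude: 248.86, 38.80.
Field: 248.86/20 → 12 → M, 38.80/10 → 3 → D; chars MD.
Square: 8.86/2 → 4, 8.80/1 → 8; chars 48.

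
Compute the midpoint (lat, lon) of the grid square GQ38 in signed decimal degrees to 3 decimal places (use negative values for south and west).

Field G=6, Q=16: +6·20° lon, +16·10° lat → SW at lon -60°, lat 70°.
Square 3, 8: +3·2° lon, +8·1° lat → SW at lon -54°, lat 78°.
Cell spans 2° lon × 1° lat. Centre is SW corner plus half of each.
latitude 78.500, longitude -53.000.

78.500, -53.000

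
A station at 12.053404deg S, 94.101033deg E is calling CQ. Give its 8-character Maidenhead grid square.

NH77bw27

Shift to the Maidenhead origin (180°W, 90°S): lon 274.10103, lat 77.94660.
Field: 274.10103/20 → 13 → N, 77.94660/10 → 7 → H; chars NH.
Square: 14.10103/2 → 7, 7.94660/1 → 7; chars 77.
Subsquare: 0.10103/0.0833333 → 1 → b, 0.94660/0.0416667 → 22 → w; chars bw.
Extended square: 0.01770/0.00833333 → 2, 0.02993/0.00416667 → 7; chars 27.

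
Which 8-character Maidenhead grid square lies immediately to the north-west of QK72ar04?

QK62xr95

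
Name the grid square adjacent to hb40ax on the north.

HB41aa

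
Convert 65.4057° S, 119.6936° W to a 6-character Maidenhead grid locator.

DC04do

Add 180° to longitude and 90° to latitude: 60.3064, 24.5943.
Field (20°×10°, letters A–R): 60.3064/20 → 3 → D, 24.5943/10 → 2 → C; chars DC.
Square (2°×1°, digits 0–9): 0.3064/2 → 0, 4.5943/1 → 4; chars 04.
Subsquare (5′×2.5′, letters a–x): 0.3064/0.0833333 → 3 → d, 0.5943/0.0416667 → 14 → o; chars do.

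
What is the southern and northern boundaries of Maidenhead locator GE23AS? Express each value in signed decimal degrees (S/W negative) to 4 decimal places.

Field G=6, E=4: +6·20° lon, +4·10° lat → SW at lon -60°, lat -50°.
Square 2, 3: +2·2° lon, +3·1° lat → SW at lon -56°, lat -47°.
Subsquare a=0, s=18: +0·0.0833333° lon, +18·0.0416667° lat → SW at lon -56°, lat -46.25°.
Cell spans 0.0833333° lon × 0.0416667° lat.
south -46.2500, north -46.2083.

-46.2500, -46.2083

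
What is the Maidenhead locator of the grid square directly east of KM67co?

KM67do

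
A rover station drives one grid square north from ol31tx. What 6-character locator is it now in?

Latitude subsquare x = 23; +1 → 24, wraps to 0 = a, carry into square.
Latitude square 1; +1 → 2.
The longitude characters are unchanged.

OL32ta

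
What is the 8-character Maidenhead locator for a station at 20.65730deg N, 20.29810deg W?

HL90up47

Offset from 180°W / 90°S: lon 159.70190°, lat 110.65730°.
Field: 159.70190/20 → 7 → H, 110.65730/10 → 11 → L; chars HL.
Square: 19.70190/2 → 9, 0.65730/1 → 0; chars 90.
Subsquare: 1.70190/0.0833333 → 20 → u, 0.65730/0.0416667 → 15 → p; chars up.
Extended square: 0.03523/0.00833333 → 4, 0.03230/0.00416667 → 7; chars 47.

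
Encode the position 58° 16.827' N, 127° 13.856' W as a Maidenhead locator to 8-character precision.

Add 180° to longitude and 90° to latitude: 52.76907, 148.28045.
Field: 52.76907/20 → 2 → C, 148.28045/10 → 14 → O; chars CO.
Square: 12.76907/2 → 6, 8.28045/1 → 8; chars 68.
Subsquare: 0.76907/0.0833333 → 9 → j, 0.28045/0.0416667 → 6 → g; chars jg.
Extended square: 0.01907/0.00833333 → 2, 0.03045/0.00416667 → 7; chars 27.

CO68jg27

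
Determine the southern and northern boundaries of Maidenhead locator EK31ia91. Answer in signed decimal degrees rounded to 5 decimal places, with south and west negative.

Field E=4, K=10: +4·20° lon, +10·10° lat → SW at lon -100°, lat 10°.
Square 3, 1: +3·2° lon, +1·1° lat → SW at lon -94°, lat 11°.
Subsquare i=8, a=0: +8·0.0833333° lon, +0·0.0416667° lat → SW at lon -93.3333°, lat 11°.
Extended square 9, 1: +9·0.00833333° lon, +1·0.00416667° lat → SW at lon -93.2583°, lat 11.0042°.
Cell spans 0.00833333° lon × 0.00416667° lat.
south 11.00417, north 11.00833.

11.00417, 11.00833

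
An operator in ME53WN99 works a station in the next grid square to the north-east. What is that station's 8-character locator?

ME53xo00

Longitude extended square 9; +1 → 10, wraps to 0, carry into subsquare.
Longitude subsquare w = 22; +1 → 23 = x.
Latitude extended square 9; +1 → 10, wraps to 0, carry into subsquare.
Latitude subsquare n = 13; +1 → 14 = o.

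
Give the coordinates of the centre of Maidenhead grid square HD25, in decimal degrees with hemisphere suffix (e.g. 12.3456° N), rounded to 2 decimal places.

Field H=7, D=3: +7·20° lon, +3·10° lat → SW at lon -40°, lat -60°.
Square 2, 5: +2·2° lon, +5·1° lat → SW at lon -36°, lat -55°.
Cell spans 2° lon × 1° lat. Centre is SW corner plus half of each.
latitude 54.50° S, longitude 35.00° W.

54.50° S, 35.00° W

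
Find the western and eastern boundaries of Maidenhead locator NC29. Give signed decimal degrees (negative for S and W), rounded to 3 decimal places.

84.000, 86.000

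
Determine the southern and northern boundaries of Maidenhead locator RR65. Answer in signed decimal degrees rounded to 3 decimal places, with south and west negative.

Field R=17, R=17: +17·20° lon, +17·10° lat → SW at lon 160°, lat 80°.
Square 6, 5: +6·2° lon, +5·1° lat → SW at lon 172°, lat 85°.
Cell spans 2° lon × 1° lat.
south 85.000, north 86.000.

85.000, 86.000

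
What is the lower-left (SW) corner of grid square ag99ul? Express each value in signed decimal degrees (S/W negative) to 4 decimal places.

Field A=0, G=6: +0·20° lon, +6·10° lat → SW at lon -180°, lat -30°.
Square 9, 9: +9·2° lon, +9·1° lat → SW at lon -162°, lat -21°.
Subsquare u=20, l=11: +20·0.0833333° lon, +11·0.0416667° lat → SW at lon -160.333°, lat -20.5417°.
latitude -20.5417, longitude -160.3333.

-20.5417, -160.3333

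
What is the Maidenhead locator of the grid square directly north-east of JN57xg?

JN67ah

Longitude subsquare x = 23; +1 → 24, wraps to 0 = a, carry into square.
Longitude square 5; +1 → 6.
Latitude subsquare g = 6; +1 → 7 = h.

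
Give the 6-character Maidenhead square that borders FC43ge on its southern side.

Latitude subsquare e = 4; −1 → 3 = d.
The longitude characters are unchanged.

FC43gd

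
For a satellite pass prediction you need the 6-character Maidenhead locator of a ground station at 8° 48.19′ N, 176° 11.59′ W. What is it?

AJ18vt

Offset from 180°W / 90°S: lon 3.8068°, lat 98.8032°.
Field (20°×10°, letters A–R): 3.8068/20 → 0 → A, 98.8032/10 → 9 → J; chars AJ.
Square (2°×1°, digits 0–9): 3.8068/2 → 1, 8.8032/1 → 8; chars 18.
Subsquare (5′×2.5′, letters a–x): 1.8068/0.0833333 → 21 → v, 0.8032/0.0416667 → 19 → t; chars vt.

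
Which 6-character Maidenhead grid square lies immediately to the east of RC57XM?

RC67am

Longitude subsquare x = 23; +1 → 24, wraps to 0 = a, carry into square.
Longitude square 5; +1 → 6.
The latitude characters are unchanged.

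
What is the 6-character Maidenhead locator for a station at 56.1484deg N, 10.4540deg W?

IO46sd

Offset from 180°W / 90°S: lon 169.5460°, lat 146.1484°.
Field: lon ⌊169.5460/20⌋ = 8 → I; lat ⌊146.1484/10⌋ = 14 → O.
Square: lon ⌊9.5460/2⌋ = 4; lat ⌊6.1484/1⌋ = 6.
Subsquare: lon ⌊1.5460/0.0833333⌋ = 18 → s; lat ⌊0.1484/0.0416667⌋ = 3 → d.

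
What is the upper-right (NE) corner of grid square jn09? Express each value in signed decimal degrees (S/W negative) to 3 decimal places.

50.000, 2.000

Field J=9, N=13: +9·20° lon, +13·10° lat → SW at lon 0°, lat 40°.
Square 0, 9: +0·2° lon, +9·1° lat → SW at lon 0°, lat 49°.
Cell spans 2° lon × 1° lat. NE corner is SW corner plus one full cell.
latitude 50.000, longitude 2.000.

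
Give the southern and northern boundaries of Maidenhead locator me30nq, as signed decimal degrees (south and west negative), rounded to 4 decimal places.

Field M=12, E=4: +12·20° lon, +4·10° lat → SW at lon 60°, lat -50°.
Square 3, 0: +3·2° lon, +0·1° lat → SW at lon 66°, lat -50°.
Subsquare n=13, q=16: +13·0.0833333° lon, +16·0.0416667° lat → SW at lon 67.0833°, lat -49.3333°.
Cell spans 0.0833333° lon × 0.0416667° lat.
south -49.3333, north -49.2917.

-49.3333, -49.2917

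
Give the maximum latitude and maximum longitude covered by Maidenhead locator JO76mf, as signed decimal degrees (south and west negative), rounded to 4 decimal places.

Field J=9, O=14: +9·20° lon, +14·10° lat → SW at lon 0°, lat 50°.
Square 7, 6: +7·2° lon, +6·1° lat → SW at lon 14°, lat 56°.
Subsquare m=12, f=5: +12·0.0833333° lon, +5·0.0416667° lat → SW at lon 15°, lat 56.2083°.
Cell spans 0.0833333° lon × 0.0416667° lat. NE corner is SW corner plus one full cell.
latitude 56.2500, longitude 15.0833.

56.2500, 15.0833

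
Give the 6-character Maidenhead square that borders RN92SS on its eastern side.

Longitude subsquare s = 18; +1 → 19 = t.
The latitude characters are unchanged.

RN92ts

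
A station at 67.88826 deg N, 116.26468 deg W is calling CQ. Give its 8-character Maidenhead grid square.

DP17uv83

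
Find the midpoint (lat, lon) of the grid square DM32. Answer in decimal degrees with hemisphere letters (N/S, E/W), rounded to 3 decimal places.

Field D=3, M=12: +3·20° lon, +12·10° lat → SW at lon -120°, lat 30°.
Square 3, 2: +3·2° lon, +2·1° lat → SW at lon -114°, lat 32°.
Cell spans 2° lon × 1° lat. Centre is SW corner plus half of each.
latitude 32.500° N, longitude 113.000° W.

32.500° N, 113.000° W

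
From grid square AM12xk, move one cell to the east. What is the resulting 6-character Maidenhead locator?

AM22ak

Longitude subsquare x = 23; +1 → 24, wraps to 0 = a, carry into square.
Longitude square 1; +1 → 2.
The latitude characters are unchanged.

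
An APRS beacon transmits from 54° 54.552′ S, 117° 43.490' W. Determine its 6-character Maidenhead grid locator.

Offset from 180°W / 90°S: lon 62.2752°, lat 35.0908°.
Field: lon ⌊62.2752/20⌋ = 3 → D; lat ⌊35.0908/10⌋ = 3 → D.
Square: lon ⌊2.2752/2⌋ = 1; lat ⌊5.0908/1⌋ = 5.
Subsquare: lon ⌊0.2752/0.0833333⌋ = 3 → d; lat ⌊0.0908/0.0416667⌋ = 2 → c.

DD15dc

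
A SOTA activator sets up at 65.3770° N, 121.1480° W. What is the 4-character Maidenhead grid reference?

Shift to the Maidenhead origin (180°W, 90°S): lon 58.85, lat 155.38.
Field: 58.85/20 → 2 → C, 155.38/10 → 15 → P; chars CP.
Square: 18.85/2 → 9, 5.38/1 → 5; chars 95.

CP95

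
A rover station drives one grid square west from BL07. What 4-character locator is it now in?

AL97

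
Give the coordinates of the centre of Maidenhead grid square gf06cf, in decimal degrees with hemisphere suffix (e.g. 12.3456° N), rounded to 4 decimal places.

Field G=6, F=5: +6·20° lon, +5·10° lat → SW at lon -60°, lat -40°.
Square 0, 6: +0·2° lon, +6·1° lat → SW at lon -60°, lat -34°.
Subsquare c=2, f=5: +2·0.0833333° lon, +5·0.0416667° lat → SW at lon -59.8333°, lat -33.7917°.
Cell spans 0.0833333° lon × 0.0416667° lat. Centre is SW corner plus half of each.
latitude 33.7708° S, longitude 59.7917° W.

33.7708° S, 59.7917° W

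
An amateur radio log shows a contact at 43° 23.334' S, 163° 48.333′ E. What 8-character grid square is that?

RE16vo66

Add 180° to longitude and 90° to latitude: 343.80555, 46.61110.
Field: 343.80555/20 → 17 → R, 46.61110/10 → 4 → E; chars RE.
Square: 3.80555/2 → 1, 6.61110/1 → 6; chars 16.
Subsquare: 1.80555/0.0833333 → 21 → v, 0.61110/0.0416667 → 14 → o; chars vo.
Extended square: 0.05555/0.00833333 → 6, 0.02777/0.00416667 → 6; chars 66.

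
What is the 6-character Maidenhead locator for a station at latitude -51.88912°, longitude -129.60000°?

Offset from 180°W / 90°S: lon 50.4000°, lat 38.1109°.
Field (20°×10°, letters A–R): 50.4000/20 → 2 → C, 38.1109/10 → 3 → D; chars CD.
Square (2°×1°, digits 0–9): 10.4000/2 → 5, 8.1109/1 → 8; chars 58.
Subsquare (5′×2.5′, letters a–x): 0.4000/0.0833333 → 4 → e, 0.1109/0.0416667 → 2 → c; chars ec.

CD58ec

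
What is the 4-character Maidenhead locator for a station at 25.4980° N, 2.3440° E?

JL15

Offset from 180°W / 90°S: lon 182.34°, lat 115.50°.
Field (20°×10°, letters A–R): 182.34/20 → 9 → J, 115.50/10 → 11 → L; chars JL.
Square (2°×1°, digits 0–9): 2.34/2 → 1, 5.50/1 → 5; chars 15.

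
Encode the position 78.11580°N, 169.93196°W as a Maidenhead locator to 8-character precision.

AQ58ac87

Add 180° to longitude and 90° to latitude: 10.06804, 168.11580.
Field (20°×10°, letters A–R): 10.06804/20 → 0 → A, 168.11580/10 → 16 → Q; chars AQ.
Square (2°×1°, digits 0–9): 10.06804/2 → 5, 8.11580/1 → 8; chars 58.
Subsquare (5′×2.5′, letters a–x): 0.06804/0.0833333 → 0 → a, 0.11580/0.0416667 → 2 → c; chars ac.
Extended square (30″×15″, digits 0–9): 0.06804/0.00833333 → 8, 0.03247/0.00416667 → 7; chars 87.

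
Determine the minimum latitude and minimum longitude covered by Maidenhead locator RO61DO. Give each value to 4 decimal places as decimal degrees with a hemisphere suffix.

51.5833° N, 172.2500° E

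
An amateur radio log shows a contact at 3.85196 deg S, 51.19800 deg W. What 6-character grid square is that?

GI46jd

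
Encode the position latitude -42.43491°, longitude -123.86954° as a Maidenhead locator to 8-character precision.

CE87bn55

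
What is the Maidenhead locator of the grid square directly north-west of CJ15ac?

CJ05xd

Longitude subsquare a = 0; −1 → -1, wraps to 23 = x, carry into square.
Longitude square 1; −1 → 0.
Latitude subsquare c = 2; +1 → 3 = d.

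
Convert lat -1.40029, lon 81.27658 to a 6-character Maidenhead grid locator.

NI08po

Offset from 180°W / 90°S: lon 261.2766°, lat 88.5997°.
Field: lon ⌊261.2766/20⌋ = 13 → N; lat ⌊88.5997/10⌋ = 8 → I.
Square: lon ⌊1.2766/2⌋ = 0; lat ⌊8.5997/1⌋ = 8.
Subsquare: lon ⌊1.2766/0.0833333⌋ = 15 → p; lat ⌊0.5997/0.0416667⌋ = 14 → o.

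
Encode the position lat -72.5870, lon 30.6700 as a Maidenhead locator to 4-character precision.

Add 180° to longitude and 90° to latitude: 210.67, 17.41.
Field: lon ⌊210.67/20⌋ = 10 → K; lat ⌊17.41/10⌋ = 1 → B.
Square: lon ⌊10.67/2⌋ = 5; lat ⌊7.41/1⌋ = 7.

KB57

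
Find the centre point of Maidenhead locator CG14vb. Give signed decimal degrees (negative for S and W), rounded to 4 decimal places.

-25.9375, -136.2083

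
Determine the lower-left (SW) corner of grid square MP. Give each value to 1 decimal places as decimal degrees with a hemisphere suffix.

60.0° N, 60.0° E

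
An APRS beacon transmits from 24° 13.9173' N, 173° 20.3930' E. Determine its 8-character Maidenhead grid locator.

RL64qf05

Offset from 180°W / 90°S: lon 353.33988°, lat 114.23195°.
Field: lon ⌊353.33988/20⌋ = 17 → R; lat ⌊114.23195/10⌋ = 11 → L.
Square: lon ⌊13.33988/2⌋ = 6; lat ⌊4.23195/1⌋ = 4.
Subsquare: lon ⌊1.33988/0.0833333⌋ = 16 → q; lat ⌊0.23195/0.0416667⌋ = 5 → f.
Extended square: lon ⌊0.00655/0.00833333⌋ = 0; lat ⌊0.02362/0.00416667⌋ = 5.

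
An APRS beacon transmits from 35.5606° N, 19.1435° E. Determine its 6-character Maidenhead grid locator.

Shift to the Maidenhead origin (180°W, 90°S): lon 199.1435, lat 125.5606.
Field: 199.1435/20 → 9 → J, 125.5606/10 → 12 → M; chars JM.
Square: 19.1435/2 → 9, 5.5606/1 → 5; chars 95.
Subsquare: 1.1435/0.0833333 → 13 → n, 0.5606/0.0416667 → 13 → n; chars nn.

JM95nn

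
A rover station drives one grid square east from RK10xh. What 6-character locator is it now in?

Longitude subsquare x = 23; +1 → 24, wraps to 0 = a, carry into square.
Longitude square 1; +1 → 2.
The latitude characters are unchanged.

RK20ah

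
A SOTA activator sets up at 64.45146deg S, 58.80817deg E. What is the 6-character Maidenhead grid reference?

Shift to the Maidenhead origin (180°W, 90°S): lon 238.8082, lat 25.5485.
Field: lon ⌊238.8082/20⌋ = 11 → L; lat ⌊25.5485/10⌋ = 2 → C.
Square: lon ⌊18.8082/2⌋ = 9; lat ⌊5.5485/1⌋ = 5.
Subsquare: lon ⌊0.8082/0.0833333⌋ = 9 → j; lat ⌊0.5485/0.0416667⌋ = 13 → n.

LC95jn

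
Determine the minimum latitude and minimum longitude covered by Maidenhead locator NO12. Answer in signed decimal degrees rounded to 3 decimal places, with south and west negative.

52.000, 82.000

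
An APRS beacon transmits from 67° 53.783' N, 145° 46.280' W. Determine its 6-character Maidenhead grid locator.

BP77cv

Offset from 180°W / 90°S: lon 34.2287°, lat 157.8964°.
Field (20°×10°, letters A–R): lon ⌊34.2287/20⌋ = 1 → B; lat ⌊157.8964/10⌋ = 15 → P.
Square (2°×1°, digits 0–9): lon ⌊14.2287/2⌋ = 7; lat ⌊7.8964/1⌋ = 7.
Subsquare (5′×2.5′, letters a–x): lon ⌊0.2287/0.0833333⌋ = 2 → c; lat ⌊0.8964/0.0416667⌋ = 21 → v.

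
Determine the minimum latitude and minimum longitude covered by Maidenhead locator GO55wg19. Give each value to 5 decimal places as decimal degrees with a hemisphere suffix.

55.28750° N, 48.15833° W

Field G=6, O=14: +6·20° lon, +14·10° lat → SW at lon -60°, lat 50°.
Square 5, 5: +5·2° lon, +5·1° lat → SW at lon -50°, lat 55°.
Subsquare w=22, g=6: +22·0.0833333° lon, +6·0.0416667° lat → SW at lon -48.1667°, lat 55.25°.
Extended square 1, 9: +1·0.00833333° lon, +9·0.00416667° lat → SW at lon -48.1583°, lat 55.2875°.
latitude 55.28750° N, longitude 48.15833° W.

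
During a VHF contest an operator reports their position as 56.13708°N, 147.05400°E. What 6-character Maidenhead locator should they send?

QO36md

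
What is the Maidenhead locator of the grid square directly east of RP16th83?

RP16th93

Longitude extended square 8; +1 → 9.
The latitude characters are unchanged.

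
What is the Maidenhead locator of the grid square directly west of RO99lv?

Longitude subsquare l = 11; −1 → 10 = k.
The latitude characters are unchanged.

RO99kv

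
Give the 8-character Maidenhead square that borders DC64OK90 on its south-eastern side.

Longitude extended square 9; +1 → 10, wraps to 0, carry into subsquare.
Longitude subsquare o = 14; +1 → 15 = p.
Latitude extended square 0; −1 → -1, wraps to 9, carry into subsquare.
Latitude subsquare k = 10; −1 → 9 = j.

DC64pj09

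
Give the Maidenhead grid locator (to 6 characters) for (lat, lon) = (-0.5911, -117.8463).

Offset from 180°W / 90°S: lon 62.1537°, lat 89.4089°.
Field: lon ⌊62.1537/20⌋ = 3 → D; lat ⌊89.4089/10⌋ = 8 → I.
Square: lon ⌊2.1537/2⌋ = 1; lat ⌊9.4089/1⌋ = 9.
Subsquare: lon ⌊0.1537/0.0833333⌋ = 1 → b; lat ⌊0.4089/0.0416667⌋ = 9 → j.

DI19bj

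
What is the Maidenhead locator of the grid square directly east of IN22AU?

Longitude subsquare a = 0; +1 → 1 = b.
The latitude characters are unchanged.

IN22bu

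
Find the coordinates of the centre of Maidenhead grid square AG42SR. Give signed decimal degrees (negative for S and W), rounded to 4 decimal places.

-27.2708, -170.4583

Field A=0, G=6: +0·20° lon, +6·10° lat → SW at lon -180°, lat -30°.
Square 4, 2: +4·2° lon, +2·1° lat → SW at lon -172°, lat -28°.
Subsquare s=18, r=17: +18·0.0833333° lon, +17·0.0416667° lat → SW at lon -170.5°, lat -27.2917°.
Cell spans 0.0833333° lon × 0.0416667° lat. Centre is SW corner plus half of each.
latitude -27.2708, longitude -170.4583.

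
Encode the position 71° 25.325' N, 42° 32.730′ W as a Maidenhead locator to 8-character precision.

GQ81rk41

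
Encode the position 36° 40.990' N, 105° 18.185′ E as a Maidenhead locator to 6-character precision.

OM26pq

Offset from 180°W / 90°S: lon 285.3031°, lat 126.6832°.
Field (20°×10°, letters A–R): lon ⌊285.3031/20⌋ = 14 → O; lat ⌊126.6832/10⌋ = 12 → M.
Square (2°×1°, digits 0–9): lon ⌊5.3031/2⌋ = 2; lat ⌊6.6832/1⌋ = 6.
Subsquare (5′×2.5′, letters a–x): lon ⌊1.3031/0.0833333⌋ = 15 → p; lat ⌊0.6832/0.0416667⌋ = 16 → q.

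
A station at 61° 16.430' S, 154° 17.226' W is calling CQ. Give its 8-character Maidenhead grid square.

Add 180° to longitude and 90° to latitude: 25.71290, 28.72617.
Field: 25.71290/20 → 1 → B, 28.72617/10 → 2 → C; chars BC.
Square: 5.71290/2 → 2, 8.72617/1 → 8; chars 28.
Subsquare: 1.71290/0.0833333 → 20 → u, 0.72617/0.0416667 → 17 → r; chars ur.
Extended square: 0.04623/0.00833333 → 5, 0.01783/0.00416667 → 4; chars 54.

BC28ur54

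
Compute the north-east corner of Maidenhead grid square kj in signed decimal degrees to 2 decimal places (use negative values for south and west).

Field K=10, J=9: +10·20° lon, +9·10° lat → SW at lon 20°, lat 0°.
Cell spans 20° lon × 10° lat. NE corner is SW corner plus one full cell.
latitude 10.00, longitude 40.00.

10.00, 40.00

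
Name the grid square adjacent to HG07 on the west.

GG97

Longitude square 0; −1 → -1, wraps to 9, carry into field.
Longitude field H = 7; −1 → 6 = G.
The latitude characters are unchanged.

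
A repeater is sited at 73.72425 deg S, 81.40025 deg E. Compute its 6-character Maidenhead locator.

Offset from 180°W / 90°S: lon 261.4003°, lat 16.2758°.
Field: lon ⌊261.4003/20⌋ = 13 → N; lat ⌊16.2758/10⌋ = 1 → B.
Square: lon ⌊1.4003/2⌋ = 0; lat ⌊6.2758/1⌋ = 6.
Subsquare: lon ⌊1.4003/0.0833333⌋ = 16 → q; lat ⌊0.2758/0.0416667⌋ = 6 → g.

NB06qg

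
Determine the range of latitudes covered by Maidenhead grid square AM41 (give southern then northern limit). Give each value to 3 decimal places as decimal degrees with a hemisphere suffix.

Field A=0, M=12: +0·20° lon, +12·10° lat → SW at lon -180°, lat 30°.
Square 4, 1: +4·2° lon, +1·1° lat → SW at lon -172°, lat 31°.
Cell spans 2° lon × 1° lat.
south 31.000° N, north 32.000° N.

31.000° N, 32.000° N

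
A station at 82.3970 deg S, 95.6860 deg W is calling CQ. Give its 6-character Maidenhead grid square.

Shift to the Maidenhead origin (180°W, 90°S): lon 84.3140, lat 7.6030.
Field: lon ⌊84.3140/20⌋ = 4 → E; lat ⌊7.6030/10⌋ = 0 → A.
Square: lon ⌊4.3140/2⌋ = 2; lat ⌊7.6030/1⌋ = 7.
Subsquare: lon ⌊0.3140/0.0833333⌋ = 3 → d; lat ⌊0.6030/0.0416667⌋ = 14 → o.

EA27do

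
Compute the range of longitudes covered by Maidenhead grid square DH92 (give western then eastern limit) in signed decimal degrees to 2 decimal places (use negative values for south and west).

-102.00, -100.00

Field D=3, H=7: +3·20° lon, +7·10° lat → SW at lon -120°, lat -20°.
Square 9, 2: +9·2° lon, +2·1° lat → SW at lon -102°, lat -18°.
Cell spans 2° lon × 1° lat.
west -102.00, east -100.00.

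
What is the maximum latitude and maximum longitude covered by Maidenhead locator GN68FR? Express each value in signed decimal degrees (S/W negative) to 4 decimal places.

Field G=6, N=13: +6·20° lon, +13·10° lat → SW at lon -60°, lat 40°.
Square 6, 8: +6·2° lon, +8·1° lat → SW at lon -48°, lat 48°.
Subsquare f=5, r=17: +5·0.0833333° lon, +17·0.0416667° lat → SW at lon -47.5833°, lat 48.7083°.
Cell spans 0.0833333° lon × 0.0416667° lat. NE corner is SW corner plus one full cell.
latitude 48.7500, longitude -47.5000.

48.7500, -47.5000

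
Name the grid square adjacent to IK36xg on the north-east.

Longitude subsquare x = 23; +1 → 24, wraps to 0 = a, carry into square.
Longitude square 3; +1 → 4.
Latitude subsquare g = 6; +1 → 7 = h.

IK46ah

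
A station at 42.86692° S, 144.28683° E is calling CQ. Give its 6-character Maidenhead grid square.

QE27dd

Shift to the Maidenhead origin (180°W, 90°S): lon 324.2868, lat 47.1331.
Field: lon ⌊324.2868/20⌋ = 16 → Q; lat ⌊47.1331/10⌋ = 4 → E.
Square: lon ⌊4.2868/2⌋ = 2; lat ⌊7.1331/1⌋ = 7.
Subsquare: lon ⌊0.2868/0.0833333⌋ = 3 → d; lat ⌊0.1331/0.0416667⌋ = 3 → d.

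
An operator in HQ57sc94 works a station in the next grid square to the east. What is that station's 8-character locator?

Longitude extended square 9; +1 → 10, wraps to 0, carry into subsquare.
Longitude subsquare s = 18; +1 → 19 = t.
The latitude characters are unchanged.

HQ57tc04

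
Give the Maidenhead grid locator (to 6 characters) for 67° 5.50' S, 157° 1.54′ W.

Shift to the Maidenhead origin (180°W, 90°S): lon 22.9743, lat 22.9083.
Field: lon ⌊22.9743/20⌋ = 1 → B; lat ⌊22.9083/10⌋ = 2 → C.
Square: lon ⌊2.9743/2⌋ = 1; lat ⌊2.9083/1⌋ = 2.
Subsquare: lon ⌊0.9743/0.0833333⌋ = 11 → l; lat ⌊0.9083/0.0416667⌋ = 21 → v.

BC12lv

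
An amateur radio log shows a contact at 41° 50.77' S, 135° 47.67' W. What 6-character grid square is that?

Add 180° to longitude and 90° to latitude: 44.2055, 48.1538.
Field: lon ⌊44.2055/20⌋ = 2 → C; lat ⌊48.1538/10⌋ = 4 → E.
Square: lon ⌊4.2055/2⌋ = 2; lat ⌊8.1538/1⌋ = 8.
Subsquare: lon ⌊0.2055/0.0833333⌋ = 2 → c; lat ⌊0.1538/0.0416667⌋ = 3 → d.

CE28cd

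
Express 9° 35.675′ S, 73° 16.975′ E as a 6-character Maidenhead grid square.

Add 180° to longitude and 90° to latitude: 253.2829, 80.4054.
Field: lon ⌊253.2829/20⌋ = 12 → M; lat ⌊80.4054/10⌋ = 8 → I.
Square: lon ⌊13.2829/2⌋ = 6; lat ⌊0.4054/1⌋ = 0.
Subsquare: lon ⌊1.2829/0.0833333⌋ = 15 → p; lat ⌊0.4054/0.0416667⌋ = 9 → j.

MI60pj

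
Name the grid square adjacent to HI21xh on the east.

Longitude subsquare x = 23; +1 → 24, wraps to 0 = a, carry into square.
Longitude square 2; +1 → 3.
The latitude characters are unchanged.

HI31ah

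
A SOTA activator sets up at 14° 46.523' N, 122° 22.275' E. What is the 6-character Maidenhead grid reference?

PK14es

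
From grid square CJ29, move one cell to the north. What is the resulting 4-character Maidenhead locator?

CK20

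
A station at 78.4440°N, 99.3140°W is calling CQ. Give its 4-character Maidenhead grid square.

EQ08

Shift to the Maidenhead origin (180°W, 90°S): lon 80.69, lat 168.44.
Field: lon ⌊80.69/20⌋ = 4 → E; lat ⌊168.44/10⌋ = 16 → Q.
Square: lon ⌊0.69/2⌋ = 0; lat ⌊8.44/1⌋ = 8.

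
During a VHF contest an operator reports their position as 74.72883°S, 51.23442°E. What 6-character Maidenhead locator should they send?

Shift to the Maidenhead origin (180°W, 90°S): lon 231.2344, lat 15.2712.
Field: lon ⌊231.2344/20⌋ = 11 → L; lat ⌊15.2712/10⌋ = 1 → B.
Square: lon ⌊11.2344/2⌋ = 5; lat ⌊5.2712/1⌋ = 5.
Subsquare: lon ⌊1.2344/0.0833333⌋ = 14 → o; lat ⌊0.2712/0.0416667⌋ = 6 → g.

LB55og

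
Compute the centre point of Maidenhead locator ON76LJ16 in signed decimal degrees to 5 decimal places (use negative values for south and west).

46.40208, 114.92917

Field O=14, N=13: +14·20° lon, +13·10° lat → SW at lon 100°, lat 40°.
Square 7, 6: +7·2° lon, +6·1° lat → SW at lon 114°, lat 46°.
Subsquare l=11, j=9: +11·0.0833333° lon, +9·0.0416667° lat → SW at lon 114.917°, lat 46.375°.
Extended square 1, 6: +1·0.00833333° lon, +6·0.00416667° lat → SW at lon 114.925°, lat 46.4°.
Cell spans 0.00833333° lon × 0.00416667° lat. Centre is SW corner plus half of each.
latitude 46.40208, longitude 114.92917.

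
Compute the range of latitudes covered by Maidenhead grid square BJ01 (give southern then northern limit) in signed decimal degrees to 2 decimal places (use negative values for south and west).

Field B=1, J=9: +1·20° lon, +9·10° lat → SW at lon -160°, lat 0°.
Square 0, 1: +0·2° lon, +1·1° lat → SW at lon -160°, lat 1°.
Cell spans 2° lon × 1° lat.
south 1.00, north 2.00.

1.00, 2.00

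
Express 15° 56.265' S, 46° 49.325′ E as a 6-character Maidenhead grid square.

Offset from 180°W / 90°S: lon 226.8221°, lat 74.0623°.
Field: 226.8221/20 → 11 → L, 74.0623/10 → 7 → H; chars LH.
Square: 6.8221/2 → 3, 4.0623/1 → 4; chars 34.
Subsquare: 0.8221/0.0833333 → 9 → j, 0.0623/0.0416667 → 1 → b; chars jb.

LH34jb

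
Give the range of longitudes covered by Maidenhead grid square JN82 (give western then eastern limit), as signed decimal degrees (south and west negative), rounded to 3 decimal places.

Field J=9, N=13: +9·20° lon, +13·10° lat → SW at lon 0°, lat 40°.
Square 8, 2: +8·2° lon, +2·1° lat → SW at lon 16°, lat 42°.
Cell spans 2° lon × 1° lat.
west 16.000, east 18.000.

16.000, 18.000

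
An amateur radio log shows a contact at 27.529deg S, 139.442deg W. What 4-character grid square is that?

Add 180° to longitude and 90° to latitude: 40.56, 62.47.
Field: 40.56/20 → 2 → C, 62.47/10 → 6 → G; chars CG.
Square: 0.56/2 → 0, 2.47/1 → 2; chars 02.

CG02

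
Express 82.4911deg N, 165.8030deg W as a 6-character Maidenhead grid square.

Offset from 180°W / 90°S: lon 14.1970°, lat 172.4911°.
Field: 14.1970/20 → 0 → A, 172.4911/10 → 17 → R; chars AR.
Square: 14.1970/2 → 7, 2.4911/1 → 2; chars 72.
Subsquare: 0.1970/0.0833333 → 2 → c, 0.4911/0.0416667 → 11 → l; chars cl.

AR72cl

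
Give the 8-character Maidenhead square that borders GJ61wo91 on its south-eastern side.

Longitude extended square 9; +1 → 10, wraps to 0, carry into subsquare.
Longitude subsquare w = 22; +1 → 23 = x.
Latitude extended square 1; −1 → 0.

GJ61xo00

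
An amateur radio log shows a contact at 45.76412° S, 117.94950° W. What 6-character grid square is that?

Offset from 180°W / 90°S: lon 62.0505°, lat 44.2359°.
Field: 62.0505/20 → 3 → D, 44.2359/10 → 4 → E; chars DE.
Square: 2.0505/2 → 1, 4.2359/1 → 4; chars 14.
Subsquare: 0.0505/0.0833333 → 0 → a, 0.2359/0.0416667 → 5 → f; chars af.

DE14af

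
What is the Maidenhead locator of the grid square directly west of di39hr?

DI39gr

Longitude subsquare h = 7; −1 → 6 = g.
The latitude characters are unchanged.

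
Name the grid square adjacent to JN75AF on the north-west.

Longitude subsquare a = 0; −1 → -1, wraps to 23 = x, carry into square.
Longitude square 7; −1 → 6.
Latitude subsquare f = 5; +1 → 6 = g.

JN65xg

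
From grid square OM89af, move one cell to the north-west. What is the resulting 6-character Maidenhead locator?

OM79xg

Longitude subsquare a = 0; −1 → -1, wraps to 23 = x, carry into square.
Longitude square 8; −1 → 7.
Latitude subsquare f = 5; +1 → 6 = g.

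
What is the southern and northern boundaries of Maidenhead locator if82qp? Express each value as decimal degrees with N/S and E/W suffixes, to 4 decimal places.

37.3750° S, 37.3333° S

Field I=8, F=5: +8·20° lon, +5·10° lat → SW at lon -20°, lat -40°.
Square 8, 2: +8·2° lon, +2·1° lat → SW at lon -4°, lat -38°.
Subsquare q=16, p=15: +16·0.0833333° lon, +15·0.0416667° lat → SW at lon -2.66667°, lat -37.375°.
Cell spans 0.0833333° lon × 0.0416667° lat.
south 37.3750° S, north 37.3333° S.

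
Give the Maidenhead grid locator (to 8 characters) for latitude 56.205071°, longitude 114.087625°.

Shift to the Maidenhead origin (180°W, 90°S): lon 294.08763, lat 146.20507.
Field: lon ⌊294.08763/20⌋ = 14 → O; lat ⌊146.20507/10⌋ = 14 → O.
Square: lon ⌊14.08763/2⌋ = 7; lat ⌊6.20507/1⌋ = 6.
Subsquare: lon ⌊0.08763/0.0833333⌋ = 1 → b; lat ⌊0.20507/0.0416667⌋ = 4 → e.
Extended square: lon ⌊0.00429/0.00833333⌋ = 0; lat ⌊0.03840/0.00416667⌋ = 9.

OO76be09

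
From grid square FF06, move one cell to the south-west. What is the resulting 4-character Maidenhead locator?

EF95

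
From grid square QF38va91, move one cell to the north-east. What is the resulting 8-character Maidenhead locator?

Longitude extended square 9; +1 → 10, wraps to 0, carry into subsquare.
Longitude subsquare v = 21; +1 → 22 = w.
Latitude extended square 1; +1 → 2.

QF38wa02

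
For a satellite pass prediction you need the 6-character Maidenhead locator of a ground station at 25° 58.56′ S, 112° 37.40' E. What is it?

Shift to the Maidenhead origin (180°W, 90°S): lon 292.6233, lat 64.0240.
Field (20°×10°, letters A–R): lon ⌊292.6233/20⌋ = 14 → O; lat ⌊64.0240/10⌋ = 6 → G.
Square (2°×1°, digits 0–9): lon ⌊12.6233/2⌋ = 6; lat ⌊4.0240/1⌋ = 4.
Subsquare (5′×2.5′, letters a–x): lon ⌊0.6233/0.0833333⌋ = 7 → h; lat ⌊0.0240/0.0416667⌋ = 0 → a.

OG64ha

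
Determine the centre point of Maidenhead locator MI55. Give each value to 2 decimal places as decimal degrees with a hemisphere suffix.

Field M=12, I=8: +12·20° lon, +8·10° lat → SW at lon 60°, lat -10°.
Square 5, 5: +5·2° lon, +5·1° lat → SW at lon 70°, lat -5°.
Cell spans 2° lon × 1° lat. Centre is SW corner plus half of each.
latitude 4.50° S, longitude 71.00° E.

4.50° S, 71.00° E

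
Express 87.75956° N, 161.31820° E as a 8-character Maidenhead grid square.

Shift to the Maidenhead origin (180°W, 90°S): lon 341.31820, lat 177.75956.
Field: 341.31820/20 → 17 → R, 177.75956/10 → 17 → R; chars RR.
Square: 1.31820/2 → 0, 7.75956/1 → 7; chars 07.
Subsquare: 1.31820/0.0833333 → 15 → p, 0.75956/0.0416667 → 18 → s; chars ps.
Extended square: 0.06820/0.00833333 → 8, 0.00956/0.00416667 → 2; chars 82.

RR07ps82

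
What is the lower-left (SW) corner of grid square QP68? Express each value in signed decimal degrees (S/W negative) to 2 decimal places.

68.00, 152.00

Field Q=16, P=15: +16·20° lon, +15·10° lat → SW at lon 140°, lat 60°.
Square 6, 8: +6·2° lon, +8·1° lat → SW at lon 152°, lat 68°.
latitude 68.00, longitude 152.00.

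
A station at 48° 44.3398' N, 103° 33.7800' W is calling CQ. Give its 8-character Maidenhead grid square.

Add 180° to longitude and 90° to latitude: 76.43700, 138.73900.
Field (20°×10°, letters A–R): 76.43700/20 → 3 → D, 138.73900/10 → 13 → N; chars DN.
Square (2°×1°, digits 0–9): 16.43700/2 → 8, 8.73900/1 → 8; chars 88.
Subsquare (5′×2.5′, letters a–x): 0.43700/0.0833333 → 5 → f, 0.73900/0.0416667 → 17 → r; chars fr.
Extended square (30″×15″, digits 0–9): 0.02033/0.00833333 → 2, 0.03066/0.00416667 → 7; chars 27.

DN88fr27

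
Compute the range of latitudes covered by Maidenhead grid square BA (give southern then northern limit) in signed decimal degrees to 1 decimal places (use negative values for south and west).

-90.0, -80.0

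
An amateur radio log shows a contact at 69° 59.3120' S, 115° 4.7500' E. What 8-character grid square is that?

Shift to the Maidenhead origin (180°W, 90°S): lon 295.07917, lat 20.01147.
Field: lon ⌊295.07917/20⌋ = 14 → O; lat ⌊20.01147/10⌋ = 2 → C.
Square: lon ⌊15.07917/2⌋ = 7; lat ⌊0.01147/1⌋ = 0.
Subsquare: lon ⌊1.07917/0.0833333⌋ = 12 → m; lat ⌊0.01147/0.0416667⌋ = 0 → a.
Extended square: lon ⌊0.07917/0.00833333⌋ = 9; lat ⌊0.01147/0.00416667⌋ = 2.

OC70ma92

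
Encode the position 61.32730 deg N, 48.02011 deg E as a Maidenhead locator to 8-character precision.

Offset from 180°W / 90°S: lon 228.02011°, lat 151.32730°.
Field (20°×10°, letters A–R): lon ⌊228.02011/20⌋ = 11 → L; lat ⌊151.32730/10⌋ = 15 → P.
Square (2°×1°, digits 0–9): lon ⌊8.02011/2⌋ = 4; lat ⌊1.32730/1⌋ = 1.
Subsquare (5′×2.5′, letters a–x): lon ⌊0.02011/0.0833333⌋ = 0 → a; lat ⌊0.32730/0.0416667⌋ = 7 → h.
Extended square (30″×15″, digits 0–9): lon ⌊0.02011/0.00833333⌋ = 2; lat ⌊0.03563/0.00416667⌋ = 8.

LP41ah28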